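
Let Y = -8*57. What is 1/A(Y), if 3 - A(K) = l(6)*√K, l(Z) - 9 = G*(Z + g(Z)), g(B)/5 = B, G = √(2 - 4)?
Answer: I/(3*(I + 6*√114 + 48*I*√57)) ≈ 0.00088963 + 0.00015683*I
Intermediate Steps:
G = I*√2 (G = √(-2) = I*√2 ≈ 1.4142*I)
g(B) = 5*B
Y = -456
l(Z) = 9 + 6*I*Z*√2 (l(Z) = 9 + (I*√2)*(Z + 5*Z) = 9 + (I*√2)*(6*Z) = 9 + 6*I*Z*√2)
A(K) = 3 - √K*(9 + 36*I*√2) (A(K) = 3 - (9 + 6*I*6*√2)*√K = 3 - (9 + 36*I*√2)*√K = 3 - √K*(9 + 36*I*√2))
1/A(Y) = 1/(3 + 9*√(-456)*(-1 - 4*I*√2)) = 1/(3 + 9*(2*I*√114)*(-1 - 4*I*√2)) = 1/(3 + 18*I*√114*(-1 - 4*I*√2))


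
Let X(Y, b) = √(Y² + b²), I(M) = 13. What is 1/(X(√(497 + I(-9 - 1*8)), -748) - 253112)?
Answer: -126556/32032562265 - √560014/64065124530 ≈ -3.9625e-6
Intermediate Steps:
1/(X(√(497 + I(-9 - 1*8)), -748) - 253112) = 1/(√((√(497 + 13))² + (-748)²) - 253112) = 1/(√((√510)² + 559504) - 253112) = 1/(√(510 + 559504) - 253112) = 1/(√560014 - 253112) = 1/(-253112 + √560014)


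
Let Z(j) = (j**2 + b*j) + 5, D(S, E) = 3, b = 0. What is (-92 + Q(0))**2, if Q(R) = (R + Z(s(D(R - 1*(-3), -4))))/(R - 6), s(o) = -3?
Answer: 80089/9 ≈ 8898.8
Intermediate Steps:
Z(j) = 5 + j**2 (Z(j) = (j**2 + 0*j) + 5 = (j**2 + 0) + 5 = j**2 + 5 = 5 + j**2)
Q(R) = (14 + R)/(-6 + R) (Q(R) = (R + (5 + (-3)**2))/(R - 6) = (R + (5 + 9))/(-6 + R) = (R + 14)/(-6 + R) = (14 + R)/(-6 + R))
(-92 + Q(0))**2 = (-92 + (14 + 0)/(-6 + 0))**2 = (-92 + 14/(-6))**2 = (-92 - 1/6*14)**2 = (-92 - 7/3)**2 = (-283/3)**2 = 80089/9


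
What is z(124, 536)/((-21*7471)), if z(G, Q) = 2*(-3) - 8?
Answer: 2/22413 ≈ 8.9234e-5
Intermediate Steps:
z(G, Q) = -14 (z(G, Q) = -6 - 8 = -14)
z(124, 536)/((-21*7471)) = -14/((-21*7471)) = -14/(-156891) = -14*(-1/156891) = 2/22413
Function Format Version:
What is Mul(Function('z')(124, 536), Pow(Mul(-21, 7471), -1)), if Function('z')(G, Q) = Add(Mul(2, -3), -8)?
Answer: Rational(2, 22413) ≈ 8.9234e-5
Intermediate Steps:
Function('z')(G, Q) = -14 (Function('z')(G, Q) = Add(-6, -8) = -14)
Mul(Function('z')(124, 536), Pow(Mul(-21, 7471), -1)) = Mul(-14, Pow(Mul(-21, 7471), -1)) = Mul(-14, Pow(-156891, -1)) = Mul(-14, Rational(-1, 156891)) = Rational(2, 22413)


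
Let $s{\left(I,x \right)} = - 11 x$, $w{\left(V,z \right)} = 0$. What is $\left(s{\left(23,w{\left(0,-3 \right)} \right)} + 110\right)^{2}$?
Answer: $12100$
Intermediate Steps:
$\left(s{\left(23,w{\left(0,-3 \right)} \right)} + 110\right)^{2} = \left(\left(-11\right) 0 + 110\right)^{2} = \left(0 + 110\right)^{2} = 110^{2} = 12100$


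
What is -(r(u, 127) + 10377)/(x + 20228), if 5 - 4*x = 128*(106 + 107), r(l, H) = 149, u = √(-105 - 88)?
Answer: -42104/53653 ≈ -0.78475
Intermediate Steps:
u = I*√193 (u = √(-193) = I*√193 ≈ 13.892*I)
x = -27259/4 (x = 5/4 - 32*(106 + 107) = 5/4 - 32*213 = 5/4 - ¼*27264 = 5/4 - 6816 = -27259/4 ≈ -6814.8)
-(r(u, 127) + 10377)/(x + 20228) = -(149 + 10377)/(-27259/4 + 20228) = -10526/53653/4 = -10526*4/53653 = -1*42104/53653 = -42104/53653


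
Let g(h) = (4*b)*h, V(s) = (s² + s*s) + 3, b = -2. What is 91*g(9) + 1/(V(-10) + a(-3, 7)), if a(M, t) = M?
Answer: -1310399/200 ≈ -6552.0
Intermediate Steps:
V(s) = 3 + 2*s² (V(s) = (s² + s²) + 3 = 2*s² + 3 = 3 + 2*s²)
g(h) = -8*h (g(h) = (4*(-2))*h = -8*h)
91*g(9) + 1/(V(-10) + a(-3, 7)) = 91*(-8*9) + 1/((3 + 2*(-10)²) - 3) = 91*(-72) + 1/((3 + 2*100) - 3) = -6552 + 1/((3 + 200) - 3) = -6552 + 1/(203 - 3) = -6552 + 1/200 = -1310399/200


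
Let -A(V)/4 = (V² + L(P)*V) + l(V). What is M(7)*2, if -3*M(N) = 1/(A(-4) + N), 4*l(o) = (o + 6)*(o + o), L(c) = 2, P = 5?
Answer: 2/27 ≈ 0.074074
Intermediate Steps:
l(o) = o*(6 + o)/2 (l(o) = ((o + 6)*(o + o))/4 = ((6 + o)*(2*o))/4 = (2*o*(6 + o))/4 = o*(6 + o)/2)
A(V) = -8*V - 4*V² - 2*V*(6 + V) (A(V) = -4*((V² + 2*V) + V*(6 + V)/2) = -4*(V² + 2*V + V*(6 + V)/2) = -8*V - 4*V² - 2*V*(6 + V))
M(N) = -1/(3*(-16 + N)) (M(N) = -1/(3*(2*(-4)*(-10 - 3*(-4)) + N)) = -1/(3*(2*(-4)*(-10 + 12) + N)) = -1/(3*(2*(-4)*2 + N)) = -1/(3*(-16 + N)))
M(7)*2 = -1/(-48 + 3*7)*2 = -1/(-48 + 21)*2 = -1/(-27)*2 = -1*(-1/27)*2 = (1/27)*2 = 2/27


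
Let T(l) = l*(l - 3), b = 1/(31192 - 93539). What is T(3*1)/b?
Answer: 0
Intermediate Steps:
b = -1/62347 (b = 1/(-62347) = -1/62347 ≈ -1.6039e-5)
T(l) = l*(-3 + l)
T(3*1)/b = ((3*1)*(-3 + 3*1))/(-1/62347) = (3*(-3 + 3))*(-62347) = (3*0)*(-62347) = 0*(-62347) = 0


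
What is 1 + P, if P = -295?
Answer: -294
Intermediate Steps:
1 + P = 1 - 295 = -294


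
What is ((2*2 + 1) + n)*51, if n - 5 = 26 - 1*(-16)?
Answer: 2652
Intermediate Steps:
n = 47 (n = 5 + (26 - 1*(-16)) = 5 + (26 + 16) = 5 + 42 = 47)
((2*2 + 1) + n)*51 = ((2*2 + 1) + 47)*51 = ((4 + 1) + 47)*51 = (5 + 47)*51 = 52*51 = 2652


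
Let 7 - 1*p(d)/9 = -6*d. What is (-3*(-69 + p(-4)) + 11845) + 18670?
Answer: 31181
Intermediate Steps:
p(d) = 63 + 54*d (p(d) = 63 - (-54)*d = 63 + 54*d)
(-3*(-69 + p(-4)) + 11845) + 18670 = (-3*(-69 + (63 + 54*(-4))) + 11845) + 18670 = (-3*(-69 + (63 - 216)) + 11845) + 18670 = (-3*(-69 - 153) + 11845) + 18670 = (-3*(-222) + 11845) + 18670 = (666 + 11845) + 18670 = 12511 + 18670 = 31181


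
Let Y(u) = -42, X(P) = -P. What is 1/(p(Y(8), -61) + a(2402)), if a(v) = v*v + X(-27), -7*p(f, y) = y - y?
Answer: 1/5769631 ≈ 1.7332e-7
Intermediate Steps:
p(f, y) = 0 (p(f, y) = -(y - y)/7 = -⅐*0 = 0)
a(v) = 27 + v² (a(v) = v*v - 1*(-27) = v² + 27 = 27 + v²)
1/(p(Y(8), -61) + a(2402)) = 1/(0 + (27 + 2402²)) = 1/(0 + (27 + 5769604)) = 1/(0 + 5769631) = 1/5769631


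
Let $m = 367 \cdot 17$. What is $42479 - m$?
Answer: $36240$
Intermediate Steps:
$m = 6239$
$42479 - m = 42479 - 6239 = 36240$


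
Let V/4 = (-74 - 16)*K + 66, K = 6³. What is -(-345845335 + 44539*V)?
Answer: 3797439679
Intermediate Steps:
K = 216
V = -77496 (V = 4*((-74 - 16)*216 + 66) = 4*(-90*216 + 66) = 4*(-19440 + 66) = 4*(-19374) = -77496)
-(-345845335 + 44539*V) = -44539/(1/(-77496 - 7765)) = -44539/(1/(-85261)) = -44539/(-1/85261) = -44539*(-85261) = 3797439679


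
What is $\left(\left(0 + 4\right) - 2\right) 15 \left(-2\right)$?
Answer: $-60$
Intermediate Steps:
$\left(\left(0 + 4\right) - 2\right) 15 \left(-2\right) = \left(4 - 2\right) 15 \left(-2\right) = 2 \cdot 15 \left(-2\right) = 30 \left(-2\right) = -60$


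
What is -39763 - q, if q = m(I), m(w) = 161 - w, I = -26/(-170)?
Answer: -3393527/85 ≈ -39924.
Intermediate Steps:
I = 13/85 (I = -26*(-1/170) = 13/85 ≈ 0.15294)
q = 13672/85 (q = 161 - 1*13/85 = 161 - 13/85 = 13672/85 ≈ 160.85)
-39763 - q = -39763 - 1*13672/85 = -39763 - 13672/85 = -3393527/85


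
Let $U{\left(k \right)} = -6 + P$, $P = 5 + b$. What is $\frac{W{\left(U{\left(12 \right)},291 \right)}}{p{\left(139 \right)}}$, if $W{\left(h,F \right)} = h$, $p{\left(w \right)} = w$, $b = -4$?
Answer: $- \frac{5}{139} \approx -0.035971$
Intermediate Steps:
$P = 1$ ($P = 5 - 4 = 1$)
$U{\left(k \right)} = -5$ ($U{\left(k \right)} = -6 + 1 = -5$)
$\frac{W{\left(U{\left(12 \right)},291 \right)}}{p{\left(139 \right)}} = - \frac{5}{139}$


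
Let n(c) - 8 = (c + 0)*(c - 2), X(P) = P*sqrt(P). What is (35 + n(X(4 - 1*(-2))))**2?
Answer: 67945 - 6216*sqrt(6) ≈ 52719.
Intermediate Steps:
X(P) = P**(3/2)
n(c) = 8 + c*(-2 + c) (n(c) = 8 + (c + 0)*(c - 2) = 8 + c*(-2 + c))
(35 + n(X(4 - 1*(-2))))**2 = (35 + (8 + ((4 - 1*(-2))**(3/2))**2 - 2*(4 - 1*(-2))**(3/2)))**2 = (35 + (8 + ((4 + 2)**(3/2))**2 - 2*(4 + 2)**(3/2)))**2 = (35 + (8 + (6**(3/2))**2 - 12*sqrt(6)))**2 = (35 + (8 + (6*sqrt(6))**2 - 12*sqrt(6)))**2 = (35 + (8 + 216 - 12*sqrt(6)))**2 = (35 + (224 - 12*sqrt(6)))**2 = (259 - 12*sqrt(6))**2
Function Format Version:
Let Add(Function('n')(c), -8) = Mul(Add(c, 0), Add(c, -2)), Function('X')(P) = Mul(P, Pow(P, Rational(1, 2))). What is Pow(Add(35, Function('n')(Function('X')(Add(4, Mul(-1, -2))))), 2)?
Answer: Add(67945, Mul(-6216, Pow(6, Rational(1, 2)))) ≈ 52719.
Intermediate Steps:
Function('X')(P) = Pow(P, Rational(3, 2))
Function('n')(c) = Add(8, Mul(c, Add(-2, c))) (Function('n')(c) = Add(8, Mul(Add(c, 0), Add(c, -2))) = Add(8, Mul(c, Add(-2, c))))
Pow(Add(35, Function('n')(Function('X')(Add(4, Mul(-1, -2))))), 2) = Pow(Add(35, Add(8, Pow(Pow(Add(4, Mul(-1, -2)), Rational(3, 2)), 2), Mul(-2, Pow(Add(4, Mul(-1, -2)), Rational(3, 2))))), 2) = Pow(Add(35, Add(8, Pow(Pow(Add(4, 2), Rational(3, 2)), 2), Mul(-2, Pow(Add(4, 2), Rational(3, 2))))), 2) = Pow(Add(35, Add(8, Pow(Pow(6, Rational(3, 2)), 2), Mul(-2, Pow(6, Rational(3, 2))))), 2) = Pow(Add(35, Add(8, Pow(Mul(6, Pow(6, Rational(1, 2))), 2), Mul(-2, Mul(6, Pow(6, Rational(1, 2)))))), 2) = Pow(Add(35, Add(8, 216, Mul(-12, Pow(6, Rational(1, 2))))), 2) = Pow(Add(35, Add(224, Mul(-12, Pow(6, Rational(1, 2))))), 2) = Pow(Add(259, Mul(-12, Pow(6, Rational(1, 2)))), 2)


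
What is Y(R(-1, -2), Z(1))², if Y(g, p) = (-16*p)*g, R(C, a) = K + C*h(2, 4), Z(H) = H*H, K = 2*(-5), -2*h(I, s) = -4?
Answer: 36864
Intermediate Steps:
h(I, s) = 2 (h(I, s) = -½*(-4) = 2)
K = -10
Z(H) = H²
R(C, a) = -10 + 2*C (R(C, a) = -10 + C*2 = -10 + 2*C)
Y(g, p) = -16*g*p
Y(R(-1, -2), Z(1))² = (-16*(-10 + 2*(-1))*1²)² = (-16*(-10 - 2)*1)² = (-16*(-12)*1)² = 192² = 36864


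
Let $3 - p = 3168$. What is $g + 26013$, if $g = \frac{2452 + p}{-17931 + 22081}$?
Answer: $\frac{107953237}{4150} \approx 26013.0$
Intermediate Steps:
$p = -3165$ ($p = 3 - 3168 = -3165$)
$g = - \frac{713}{4150}$ ($g = \frac{2452 - 3165}{-17931 + 22081} = - \frac{713}{4150} \approx -0.17181$)
$g + 26013 = - \frac{713}{4150} + 26013 = \frac{107953237}{4150}$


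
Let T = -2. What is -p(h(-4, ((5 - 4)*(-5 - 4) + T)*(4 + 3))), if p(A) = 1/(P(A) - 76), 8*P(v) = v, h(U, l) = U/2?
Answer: 4/305 ≈ 0.013115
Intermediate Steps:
h(U, l) = U/2 (h(U, l) = U*(1/2) = U/2)
P(v) = v/8
p(A) = 1/(-76 + A/8) (p(A) = 1/(A/8 - 76) = 1/(-76 + A/8))
-p(h(-4, ((5 - 4)*(-5 - 4) + T)*(4 + 3))) = -8/(-608 + (1/2)*(-4)) = -8/(-608 - 2) = -8/(-610) = -8*(-1)/610 = -1*(-4/305) = 4/305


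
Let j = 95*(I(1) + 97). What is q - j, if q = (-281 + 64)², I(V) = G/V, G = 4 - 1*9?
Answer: 38349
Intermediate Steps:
G = -5 (G = 4 - 9 = -5)
I(V) = -5/V
q = 47089 (q = (-217)² = 47089)
j = 8740 (j = 95*(-5/1 + 97) = 95*(-5*1 + 97) = 95*(-5 + 97) = 95*92 = 8740)
q - j = 47089 - 1*8740 = 47089 - 8740 = 38349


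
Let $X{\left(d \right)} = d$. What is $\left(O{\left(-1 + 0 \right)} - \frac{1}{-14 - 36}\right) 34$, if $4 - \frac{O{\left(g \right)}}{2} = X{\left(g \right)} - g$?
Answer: $\frac{6817}{25} \approx 272.68$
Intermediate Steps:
$O{\left(g \right)} = 8$ ($O{\left(g \right)} = 8 - 2 \left(g - g\right) = 8 - 0 = 8 + 0 = 8$)
$\left(O{\left(-1 + 0 \right)} - \frac{1}{-14 - 36}\right) 34 = \left(8 - \frac{1}{-14 - 36}\right) 34 = \left(8 - \frac{1}{-50}\right) 34 = \left(8 - - \frac{1}{50}\right) 34 = \left(8 + \frac{1}{50}\right) 34 = \frac{401}{50} \cdot 34 = \frac{6817}{25}$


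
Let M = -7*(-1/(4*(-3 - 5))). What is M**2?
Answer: 49/1024 ≈ 0.047852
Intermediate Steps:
M = -7/32 (M = -7/((-4*(-8))) = -7/32 ≈ -0.21875)
M**2 = (-7/32)**2 = 49/1024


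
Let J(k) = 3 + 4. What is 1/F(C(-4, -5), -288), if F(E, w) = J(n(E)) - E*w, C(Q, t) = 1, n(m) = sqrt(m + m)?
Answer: 1/295 ≈ 0.0033898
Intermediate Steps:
n(m) = sqrt(2)*sqrt(m) (n(m) = sqrt(2*m) = sqrt(2)*sqrt(m))
J(k) = 7
F(E, w) = 7 - E*w
1/F(C(-4, -5), -288) = 1/(7 - 1*1*(-288)) = 1/(7 + 288) = 1/295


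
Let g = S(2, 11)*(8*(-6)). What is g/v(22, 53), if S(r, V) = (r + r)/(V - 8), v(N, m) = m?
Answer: -64/53 ≈ -1.2075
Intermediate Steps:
S(r, V) = 2*r/(-8 + V) (S(r, V) = (2*r)/(-8 + V) = 2*r/(-8 + V))
g = -64 (g = (2*2/(-8 + 11))*(8*(-6)) = (2*2/3)*(-48) = (2*2*(⅓))*(-48) = (4/3)*(-48) = -64)
g/v(22, 53) = -64/53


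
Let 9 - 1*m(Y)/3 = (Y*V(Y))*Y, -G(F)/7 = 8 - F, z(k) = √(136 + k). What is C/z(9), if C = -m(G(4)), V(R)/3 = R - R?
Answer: -27*√145/145 ≈ -2.2422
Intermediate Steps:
G(F) = -56 + 7*F (G(F) = -7*(8 - F) = -56 + 7*F)
V(R) = 0 (V(R) = 3*(R - R) = 3*0 = 0)
m(Y) = 27 (m(Y) = 27 - 3*Y*0*Y = 27 - 0*Y = 27 - 3*0 = 27 + 0 = 27)
C = -27 (C = -1*27 = -27)
C/z(9) = -27/√(136 + 9) = -27*√145/145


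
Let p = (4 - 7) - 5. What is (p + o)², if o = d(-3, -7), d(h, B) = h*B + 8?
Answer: 441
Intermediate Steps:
d(h, B) = 8 + B*h (d(h, B) = B*h + 8 = 8 + B*h)
o = 29 (o = 8 - 7*(-3) = 8 + 21 = 29)
p = -8 (p = -3 - 5 = -8)
(p + o)² = (-8 + 29)² = 21² = 441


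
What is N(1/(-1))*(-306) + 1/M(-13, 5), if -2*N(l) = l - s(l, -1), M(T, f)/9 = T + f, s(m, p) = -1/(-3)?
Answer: -14689/72 ≈ -204.01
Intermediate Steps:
s(m, p) = 1/3 (s(m, p) = -1*(-1/3) = 1/3)
M(T, f) = 9*T + 9*f (M(T, f) = 9*(T + f) = 9*T + 9*f)
N(l) = 1/6 - l/2 (N(l) = -(l - 1*1/3)/2 = -(l - 1/3)/2 = -(-1/3 + l)/2 = 1/6 - l/2)
N(1/(-1))*(-306) + 1/M(-13, 5) = (1/6 - 1/2/(-1))*(-306) + 1/(9*(-13) + 9*5) = (1/6 - 1/2*(-1))*(-306) + 1/(-117 + 45) = (1/6 + 1/2)*(-306) + 1/(-72) = (2/3)*(-306) - 1/72 = -204 - 1/72 = -14689/72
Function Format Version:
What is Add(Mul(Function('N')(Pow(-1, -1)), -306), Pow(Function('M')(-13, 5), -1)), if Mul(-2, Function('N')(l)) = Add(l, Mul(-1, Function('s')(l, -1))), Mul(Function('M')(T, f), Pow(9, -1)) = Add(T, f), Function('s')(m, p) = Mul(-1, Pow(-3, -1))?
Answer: Rational(-14689, 72) ≈ -204.01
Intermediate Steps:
Function('s')(m, p) = Rational(1, 3) (Function('s')(m, p) = Mul(-1, Rational(-1, 3)) = Rational(1, 3))
Function('M')(T, f) = Add(Mul(9, T), Mul(9, f)) (Function('M')(T, f) = Mul(9, Add(T, f)) = Add(Mul(9, T), Mul(9, f)))
Function('N')(l) = Add(Rational(1, 6), Mul(Rational(-1, 2), l)) (Function('N')(l) = Mul(Rational(-1, 2), Add(l, Mul(-1, Rational(1, 3)))) = Mul(Rational(-1, 2), Add(l, Rational(-1, 3))) = Mul(Rational(-1, 2), Add(Rational(-1, 3), l)) = Add(Rational(1, 6), Mul(Rational(-1, 2), l)))
Add(Mul(Function('N')(Pow(-1, -1)), -306), Pow(Function('M')(-13, 5), -1)) = Add(Mul(Add(Rational(1, 6), Mul(Rational(-1, 2), Pow(-1, -1))), -306), Pow(Add(Mul(9, -13), Mul(9, 5)), -1)) = Add(Mul(Add(Rational(1, 6), Mul(Rational(-1, 2), -1)), -306), Pow(Add(-117, 45), -1)) = Add(Mul(Add(Rational(1, 6), Rational(1, 2)), -306), Pow(-72, -1)) = Add(Mul(Rational(2, 3), -306), Rational(-1, 72)) = Add(-204, Rational(-1, 72)) = Rational(-14689, 72)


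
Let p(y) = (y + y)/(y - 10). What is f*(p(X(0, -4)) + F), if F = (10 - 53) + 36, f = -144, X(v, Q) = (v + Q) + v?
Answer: 6480/7 ≈ 925.71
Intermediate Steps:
X(v, Q) = Q + 2*v (X(v, Q) = (Q + v) + v = Q + 2*v)
p(y) = 2*y/(-10 + y) (p(y) = (2*y)/(-10 + y) = 2*y/(-10 + y))
F = -7 (F = -43 + 36 = -7)
f*(p(X(0, -4)) + F) = -144*(2*(-4 + 2*0)/(-10 + (-4 + 2*0)) - 7) = -144*(2*(-4 + 0)/(-10 + (-4 + 0)) - 7) = -144*(2*(-4)/(-10 - 4) - 7) = -144*(2*(-4)/(-14) - 7) = -144*(2*(-4)*(-1/14) - 7) = -144*(4/7 - 7) = -144*(-45/7) = 6480/7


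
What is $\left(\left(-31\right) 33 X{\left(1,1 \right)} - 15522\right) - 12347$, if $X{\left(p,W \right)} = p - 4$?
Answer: $-24800$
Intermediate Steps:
$X{\left(p,W \right)} = -4 + p$ ($X{\left(p,W \right)} = p - 4 = -4 + p$)
$\left(\left(-31\right) 33 X{\left(1,1 \right)} - 15522\right) - 12347 = \left(\left(-31\right) 33 \left(-4 + 1\right) - 15522\right) - 12347 = \left(\left(-1023\right) \left(-3\right) - 15522\right) - 12347 = \left(3069 - 15522\right) - 12347 = -12453 - 12347 = -24800$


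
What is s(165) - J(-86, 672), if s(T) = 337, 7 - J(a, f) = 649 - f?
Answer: 307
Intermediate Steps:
J(a, f) = -642 + f (J(a, f) = 7 - (649 - f) = 7 + (-649 + f) = -642 + f)
s(165) - J(-86, 672) = 337 - (-642 + 672) = 337 - 1*30 = 337 - 30 = 307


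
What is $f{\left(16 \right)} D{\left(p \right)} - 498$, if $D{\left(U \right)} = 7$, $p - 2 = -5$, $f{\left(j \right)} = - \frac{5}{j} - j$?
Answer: $- \frac{9795}{16} \approx -612.19$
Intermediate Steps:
$f{\left(j \right)} = - j - \frac{5}{j}$
$p = -3$ ($p = 2 - 5 = -3$)
$f{\left(16 \right)} D{\left(p \right)} - 498 = \left(\left(-1\right) 16 - \frac{5}{16}\right) 7 - 498 = \left(-16 - \frac{5}{16}\right) 7 - 498 = \left(- \frac{261}{16}\right) 7 - 498 = - \frac{1827}{16} - 498 = - \frac{9795}{16}$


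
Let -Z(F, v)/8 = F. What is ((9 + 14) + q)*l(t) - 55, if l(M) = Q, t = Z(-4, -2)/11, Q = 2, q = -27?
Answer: -63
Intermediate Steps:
Z(F, v) = -8*F
t = 32/11 (t = -8*(-4)/11 = 32*(1/11) = 32/11 ≈ 2.9091)
l(M) = 2
((9 + 14) + q)*l(t) - 55 = ((9 + 14) - 27)*2 - 55 = (23 - 27)*2 - 55 = -4*2 - 55 = -8 - 55 = -63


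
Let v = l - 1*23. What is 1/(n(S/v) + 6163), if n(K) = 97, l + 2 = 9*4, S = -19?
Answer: 1/6260 ≈ 0.00015974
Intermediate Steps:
l = 34 (l = -2 + 9*4 = -2 + 36 = 34)
v = 11 (v = 34 - 1*23 = 34 - 23 = 11)
1/(n(S/v) + 6163) = 1/(97 + 6163) = 1/6260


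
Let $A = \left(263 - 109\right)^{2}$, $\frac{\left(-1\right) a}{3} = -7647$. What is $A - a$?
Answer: $775$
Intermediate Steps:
$a = 22941$ ($a = \left(-3\right) \left(-7647\right) = 22941$)
$A = 23716$ ($A = 154^{2} = 23716$)
$A - a = 23716 - 22941 = 775$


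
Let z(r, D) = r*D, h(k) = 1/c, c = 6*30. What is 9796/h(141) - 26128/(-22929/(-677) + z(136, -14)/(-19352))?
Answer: 98042089177696/55626377 ≈ 1.7625e+6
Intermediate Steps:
c = 180
h(k) = 1/180
z(r, D) = D*r
9796/h(141) - 26128/(-22929/(-677) + z(136, -14)/(-19352)) = 9796/(1/180) - 26128/(-22929/(-677) - 14*136/(-19352)) = 9796*180 - 26128/(-22929*(-1/677) - 1904*(-1/19352)) = 1763280 - 26128/(22929/677 + 238/2419) = 1763280 - 26128/55626377/1637663 = 1763280 - 26128*1637663/55626377 = 1763280 - 42788858864/55626377 = 98042089177696/55626377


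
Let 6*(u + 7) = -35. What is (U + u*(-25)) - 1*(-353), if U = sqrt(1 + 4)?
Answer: 4043/6 + sqrt(5) ≈ 676.07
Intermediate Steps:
u = -77/6 (u = -7 + (1/6)*(-35) = -7 - 35/6 = -77/6 ≈ -12.833)
U = sqrt(5) ≈ 2.2361
(U + u*(-25)) - 1*(-353) = (sqrt(5) - 77/6*(-25)) - 1*(-353) = (sqrt(5) + 1925/6) + 353 = (1925/6 + sqrt(5)) + 353 = 4043/6 + sqrt(5)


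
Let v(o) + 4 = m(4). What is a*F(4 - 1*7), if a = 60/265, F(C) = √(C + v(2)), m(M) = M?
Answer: 12*I*√3/53 ≈ 0.39216*I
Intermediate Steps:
v(o) = 0 (v(o) = -4 + 4 = 0)
F(C) = √C (F(C) = √(C + 0) = √C)
a = 12/53 (a = 60*(1/265) = 12/53 ≈ 0.22642)
a*F(4 - 1*7) = 12*√(4 - 1*7)/53 = 12*√(4 - 7)/53 = 12*√(-3)/53 = 12*(I*√3)/53 = 12*I*√3/53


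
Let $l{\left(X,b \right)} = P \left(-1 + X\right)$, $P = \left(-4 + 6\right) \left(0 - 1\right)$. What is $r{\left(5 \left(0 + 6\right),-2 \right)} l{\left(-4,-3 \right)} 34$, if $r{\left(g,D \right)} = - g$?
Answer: $-10200$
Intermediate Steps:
$P = -2$ ($P = 2 \left(-1\right) = -2$)
$l{\left(X,b \right)} = 2 - 2 X$ ($l{\left(X,b \right)} = - 2 \left(-1 + X\right) = 2 - 2 X$)
$r{\left(5 \left(0 + 6\right),-2 \right)} l{\left(-4,-3 \right)} 34 = - 5 \left(0 + 6\right) \left(2 - -8\right) 34 = - 5 \cdot 6 \left(2 + 8\right) 34 = \left(-1\right) 30 \cdot 10 \cdot 34 = \left(-30\right) 10 \cdot 34 = \left(-300\right) 34 = -10200$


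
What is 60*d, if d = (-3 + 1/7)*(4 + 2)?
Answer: -7200/7 ≈ -1028.6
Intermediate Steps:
d = -120/7 (d = (-3 + ⅐)*6 = -20/7*6 = -120/7 ≈ -17.143)
60*d = 60*(-120/7) = -7200/7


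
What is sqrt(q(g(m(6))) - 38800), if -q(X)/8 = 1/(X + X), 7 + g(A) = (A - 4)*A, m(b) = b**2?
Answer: 2*I*sqrt(12716943645)/1145 ≈ 196.98*I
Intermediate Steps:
g(A) = -7 + A*(-4 + A) (g(A) = -7 + (A - 4)*A = -7 + (-4 + A)*A = -7 + A*(-4 + A))
q(X) = -4/X (q(X) = -8/(X + X) = -8*1/(2*X) = -4/X)
sqrt(q(g(m(6))) - 38800) = sqrt(-4/(-7 + (6**2)**2 - 4*6**2) - 38800) = sqrt(-4/(-7 + 36**2 - 4*36) - 38800) = sqrt(-4/(-7 + 1296 - 144) - 38800) = sqrt(-4/1145 - 38800) = sqrt(-44426004/1145) = 2*I*sqrt(12716943645)/1145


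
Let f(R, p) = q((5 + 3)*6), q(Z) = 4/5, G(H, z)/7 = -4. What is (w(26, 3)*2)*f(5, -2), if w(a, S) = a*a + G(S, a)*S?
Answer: 4736/5 ≈ 947.20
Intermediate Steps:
G(H, z) = -28 (G(H, z) = 7*(-4) = -28)
q(Z) = ⅘ (q(Z) = 4*(⅕) = ⅘)
f(R, p) = ⅘
w(a, S) = a² - 28*S (w(a, S) = a*a - 28*S = a² - 28*S)
(w(26, 3)*2)*f(5, -2) = ((26² - 28*3)*2)*(⅘) = ((676 - 84)*2)*(⅘) = (592*2)*(⅘) = 1184*(⅘) = 4736/5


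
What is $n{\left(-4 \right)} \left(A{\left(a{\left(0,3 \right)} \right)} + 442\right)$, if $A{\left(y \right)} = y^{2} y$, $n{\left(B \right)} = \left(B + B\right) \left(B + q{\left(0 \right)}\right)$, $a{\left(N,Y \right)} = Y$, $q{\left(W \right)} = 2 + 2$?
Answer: $0$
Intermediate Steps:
$q{\left(W \right)} = 4$
$n{\left(B \right)} = 2 B \left(4 + B\right)$ ($n{\left(B \right)} = \left(B + B\right) \left(B + 4\right) = 2 B \left(4 + B\right)$)
$A{\left(y \right)} = y^{3}$
$n{\left(-4 \right)} \left(A{\left(a{\left(0,3 \right)} \right)} + 442\right) = 2 \left(-4\right) \left(4 - 4\right) \left(3^{3} + 442\right) = 2 \left(-4\right) 0 \left(27 + 442\right) = 0 \cdot 469 = 0$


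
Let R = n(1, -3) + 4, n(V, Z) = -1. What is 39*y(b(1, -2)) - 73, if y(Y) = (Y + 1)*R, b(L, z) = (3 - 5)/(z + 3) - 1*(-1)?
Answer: -73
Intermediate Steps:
R = 3 (R = -1 + 4 = 3)
b(L, z) = 1 - 2/(3 + z) (b(L, z) = -2/(3 + z) + 1 = 1 - 2/(3 + z))
y(Y) = 3 + 3*Y (y(Y) = (Y + 1)*3 = (1 + Y)*3 = 3 + 3*Y)
39*y(b(1, -2)) - 73 = 39*(3 + 3*((1 - 2)/(3 - 2))) - 73 = 39*(3 + 3*(-1/1)) - 73 = 39*(3 + 3*(1*(-1))) - 73 = 39*(3 + 3*(-1)) - 73 = 39*(3 - 3) - 73 = 39*0 - 73 = 0 - 73 = -73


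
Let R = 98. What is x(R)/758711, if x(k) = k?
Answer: 98/758711 ≈ 0.00012917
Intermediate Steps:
x(R)/758711 = 98/758711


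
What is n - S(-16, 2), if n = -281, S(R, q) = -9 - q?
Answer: -270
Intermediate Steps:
n - S(-16, 2) = -281 - (-9 - 1*2) = -281 - (-9 - 2) = -281 - 1*(-11) = -281 + 11 = -270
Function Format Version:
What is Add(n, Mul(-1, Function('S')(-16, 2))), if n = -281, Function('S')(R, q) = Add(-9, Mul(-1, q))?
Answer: -270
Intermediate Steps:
Add(n, Mul(-1, Function('S')(-16, 2))) = Add(-281, Mul(-1, Add(-9, Mul(-1, 2)))) = Add(-281, Mul(-1, Add(-9, -2))) = Add(-281, Mul(-1, -11)) = Add(-281, 11) = -270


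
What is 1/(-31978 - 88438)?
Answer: -1/120416 ≈ -8.3045e-6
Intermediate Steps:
1/(-31978 - 88438) = 1/(-120416) = -1/120416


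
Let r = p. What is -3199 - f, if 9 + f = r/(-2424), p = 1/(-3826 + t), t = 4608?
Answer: -6046861919/1895568 ≈ -3190.0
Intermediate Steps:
p = 1/782 (p = 1/(-3826 + 4608) = 1/782 ≈ 0.0012788)
r = 1/782 ≈ 0.0012788
f = -17060113/1895568 (f = -9 + (1/782)/(-2424) = -9 + (1/782)*(-1/2424) = -9 - 1/1895568 = -17060113/1895568 ≈ -9.0000)
-3199 - f = -3199 - 1*(-17060113/1895568) = -3199 + 17060113/1895568 = -6046861919/1895568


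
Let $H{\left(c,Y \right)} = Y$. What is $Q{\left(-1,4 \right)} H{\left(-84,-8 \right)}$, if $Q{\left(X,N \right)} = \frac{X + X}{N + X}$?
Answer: $\frac{16}{3} \approx 5.3333$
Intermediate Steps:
$Q{\left(X,N \right)} = \frac{2 X}{N + X}$
$Q{\left(-1,4 \right)} H{\left(-84,-8 \right)} = 2 \left(-1\right) \frac{1}{4 - 1} \left(-8\right) = 2 \left(-1\right) \frac{1}{3} \left(-8\right) = \left(- \frac{2}{3}\right) \left(-8\right) = \frac{16}{3}$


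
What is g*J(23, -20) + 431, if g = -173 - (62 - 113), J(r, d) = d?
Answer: 2871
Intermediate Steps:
g = -122 (g = -173 - 1*(-51) = -173 + 51 = -122)
g*J(23, -20) + 431 = -122*(-20) + 431 = 2440 + 431 = 2871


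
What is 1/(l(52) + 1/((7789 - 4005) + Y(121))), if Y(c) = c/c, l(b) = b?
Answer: 3785/196821 ≈ 0.019231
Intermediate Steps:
Y(c) = 1
1/(l(52) + 1/((7789 - 4005) + Y(121))) = 1/(52 + 1/((7789 - 4005) + 1)) = 1/(52 + 1/(3784 + 1)) = 1/(52 + 1/3785) = 1/(196821/3785) = 3785/196821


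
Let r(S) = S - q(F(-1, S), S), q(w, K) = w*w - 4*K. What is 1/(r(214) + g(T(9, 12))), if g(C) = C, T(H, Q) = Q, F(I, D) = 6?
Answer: 1/1046 ≈ 0.00095602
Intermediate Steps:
q(w, K) = w² - 4*K
r(S) = -36 + 5*S (r(S) = S - (6² - 4*S) = S - (36 - 4*S) = S + (-36 + 4*S) = -36 + 5*S)
1/(r(214) + g(T(9, 12))) = 1/((-36 + 5*214) + 12) = 1/((-36 + 1070) + 12) = 1/(1034 + 12) = 1/1046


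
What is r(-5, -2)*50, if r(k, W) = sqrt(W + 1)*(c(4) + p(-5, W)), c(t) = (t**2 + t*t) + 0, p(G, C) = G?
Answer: 1350*I ≈ 1350.0*I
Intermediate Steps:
c(t) = 2*t**2 (c(t) = (t**2 + t**2) + 0 = 2*t**2 + 0 = 2*t**2)
r(k, W) = 27*sqrt(1 + W) (r(k, W) = sqrt(W + 1)*(2*4**2 - 5) = sqrt(1 + W)*(2*16 - 5) = sqrt(1 + W)*(32 - 5) = sqrt(1 + W)*27 = 27*sqrt(1 + W))
r(-5, -2)*50 = (27*sqrt(1 - 2))*50 = (27*sqrt(-1))*50 = (27*I)*50 = 1350*I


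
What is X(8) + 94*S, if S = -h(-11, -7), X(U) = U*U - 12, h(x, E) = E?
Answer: 710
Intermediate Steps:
X(U) = -12 + U² (X(U) = U² - 12 = -12 + U²)
S = 7 (S = -1*(-7) = 7)
X(8) + 94*S = (-12 + 8²) + 94*7 = (-12 + 64) + 658 = 52 + 658 = 710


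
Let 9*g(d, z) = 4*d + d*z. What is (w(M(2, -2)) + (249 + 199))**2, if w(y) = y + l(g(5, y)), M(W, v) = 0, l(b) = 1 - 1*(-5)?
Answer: 206116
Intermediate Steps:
g(d, z) = 4*d/9 + d*z/9 (g(d, z) = (4*d + d*z)/9 = 4*d/9 + d*z/9)
l(b) = 6 (l(b) = 1 + 5 = 6)
w(y) = 6 + y (w(y) = y + 6 = 6 + y)
(w(M(2, -2)) + (249 + 199))**2 = ((6 + 0) + (249 + 199))**2 = (6 + 448)**2 = 454**2 = 206116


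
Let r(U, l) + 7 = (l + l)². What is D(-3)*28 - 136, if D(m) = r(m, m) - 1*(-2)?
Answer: 732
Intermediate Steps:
r(U, l) = -7 + 4*l² (r(U, l) = -7 + (l + l)² = -7 + (2*l)² = -7 + 4*l²)
D(m) = -5 + 4*m² (D(m) = (-7 + 4*m²) - 1*(-2) = (-7 + 4*m²) + 2 = -5 + 4*m²)
D(-3)*28 - 136 = (-5 + 4*(-3)²)*28 - 136 = (-5 + 4*9)*28 - 136 = (-5 + 36)*28 - 136 = 31*28 - 136 = 868 - 136 = 732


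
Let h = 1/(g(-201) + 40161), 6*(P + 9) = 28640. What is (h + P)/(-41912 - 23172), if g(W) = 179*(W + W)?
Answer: -75745753/1034737974 ≈ -0.073203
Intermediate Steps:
P = 14293/3 (P = -9 + (⅙)*28640 = -9 + 14320/3 = 14293/3 ≈ 4764.3)
g(W) = 358*W (g(W) = 179*(2*W) = 358*W)
h = -1/31797 (h = 1/(358*(-201) + 40161) = 1/(-71958 + 40161) = 1/(-31797) = -1/31797 ≈ -3.1449e-5)
(h + P)/(-41912 - 23172) = (-1/31797 + 14293/3)/(-41912 - 23172) = (151491506/31797)/(-65084) = (151491506/31797)*(-1/65084) = -75745753/1034737974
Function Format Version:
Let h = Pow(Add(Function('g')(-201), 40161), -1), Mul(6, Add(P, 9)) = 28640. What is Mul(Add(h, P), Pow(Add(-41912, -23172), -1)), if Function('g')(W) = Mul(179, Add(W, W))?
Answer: Rational(-75745753, 1034737974) ≈ -0.073203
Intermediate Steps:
P = Rational(14293, 3) (P = Add(-9, Mul(Rational(1, 6), 28640)) = Add(-9, Rational(14320, 3)) = Rational(14293, 3) ≈ 4764.3)
Function('g')(W) = Mul(358, W) (Function('g')(W) = Mul(179, Mul(2, W)) = Mul(358, W))
h = Rational(-1, 31797) (h = Pow(Add(Mul(358, -201), 40161), -1) = Pow(Add(-71958, 40161), -1) = Pow(-31797, -1) = Rational(-1, 31797) ≈ -3.1449e-5)
Mul(Add(h, P), Pow(Add(-41912, -23172), -1)) = Mul(Add(Rational(-1, 31797), Rational(14293, 3)), Pow(Add(-41912, -23172), -1)) = Mul(Rational(151491506, 31797), Pow(-65084, -1)) = Mul(Rational(151491506, 31797), Rational(-1, 65084)) = Rational(-75745753, 1034737974)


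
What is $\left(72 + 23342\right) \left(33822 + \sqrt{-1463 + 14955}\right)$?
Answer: $791908308 + 46828 \sqrt{3373} \approx 7.9463 \cdot 10^{8}$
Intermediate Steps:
$\left(72 + 23342\right) \left(33822 + \sqrt{-1463 + 14955}\right) = 23414 \left(33822 + \sqrt{13492}\right) = 23414 \left(33822 + 2 \sqrt{3373}\right) = 791908308 + 46828 \sqrt{3373}$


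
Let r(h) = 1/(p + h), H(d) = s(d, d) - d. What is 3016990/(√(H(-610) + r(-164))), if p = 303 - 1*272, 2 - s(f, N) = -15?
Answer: 301699*√11090870/8339 ≈ 1.2049e+5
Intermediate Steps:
s(f, N) = 17 (s(f, N) = 2 - 1*(-15) = 2 + 15 = 17)
p = 31 (p = 303 - 272 = 31)
H(d) = 17 - d
r(h) = 1/(31 + h)
3016990/(√(H(-610) + r(-164))) = 3016990/(√((17 - 1*(-610)) + 1/(31 - 164))) = 3016990/(√((17 + 610) + 1/(-133))) = 3016990/(√(627 - 1/133)) = 3016990/(√(83390/133)) = 3016990/((√11090870/133)) = 3016990*(√11090870/83390) = 301699*√11090870/8339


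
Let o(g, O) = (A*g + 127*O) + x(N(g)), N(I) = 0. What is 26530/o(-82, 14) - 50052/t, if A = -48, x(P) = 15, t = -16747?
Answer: 731045818/95943563 ≈ 7.6195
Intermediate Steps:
o(g, O) = 15 - 48*g + 127*O (o(g, O) = (-48*g + 127*O) + 15 = 15 - 48*g + 127*O)
26530/o(-82, 14) - 50052/t = 26530/(15 - 48*(-82) + 127*14) - 50052/(-16747) = 26530/(15 + 3936 + 1778) - 50052*(-1/16747) = 26530/5729 + 50052/16747 = 731045818/95943563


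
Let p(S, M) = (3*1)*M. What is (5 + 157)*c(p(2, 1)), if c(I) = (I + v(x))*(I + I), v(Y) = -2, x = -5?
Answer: 972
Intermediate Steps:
p(S, M) = 3*M
c(I) = 2*I*(-2 + I) (c(I) = (I - 2)*(I + I) = (-2 + I)*(2*I) = 2*I*(-2 + I))
(5 + 157)*c(p(2, 1)) = (5 + 157)*(2*(3*1)*(-2 + 3*1)) = 162*(2*3*(-2 + 3)) = 162*(2*3*1) = 162*6 = 972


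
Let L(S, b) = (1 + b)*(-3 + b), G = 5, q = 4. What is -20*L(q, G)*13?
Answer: -3120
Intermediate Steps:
-20*L(q, G)*13 = -20*(-3 + 5**2 - 2*5)*13 = -20*(-3 + 25 - 10)*13 = -20*12*13 = -240*13 = -3120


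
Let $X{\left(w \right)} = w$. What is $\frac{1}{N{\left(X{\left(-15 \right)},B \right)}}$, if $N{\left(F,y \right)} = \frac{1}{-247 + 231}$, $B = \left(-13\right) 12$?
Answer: $-16$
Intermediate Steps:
$B = -156$
$N{\left(F,y \right)} = - \frac{1}{16}$ ($N{\left(F,y \right)} = \frac{1}{-16} = - \frac{1}{16}$)
$\frac{1}{N{\left(X{\left(-15 \right)},B \right)}} = \frac{1}{- \frac{1}{16}} = -16$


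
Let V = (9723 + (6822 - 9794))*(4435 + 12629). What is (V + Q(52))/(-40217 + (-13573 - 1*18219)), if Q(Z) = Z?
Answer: -115199116/72009 ≈ -1599.8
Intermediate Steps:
V = 115199064 (V = (9723 - 2972)*17064 = 6751*17064 = 115199064)
(V + Q(52))/(-40217 + (-13573 - 1*18219)) = (115199064 + 52)/(-40217 + (-13573 - 1*18219)) = 115199116/(-40217 + (-13573 - 18219)) = 115199116/(-40217 - 31792) = 115199116/(-72009) = 115199116*(-1/72009) = -115199116/72009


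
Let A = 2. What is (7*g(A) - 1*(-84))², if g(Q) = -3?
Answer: 3969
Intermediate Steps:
(7*g(A) - 1*(-84))² = (7*(-3) - 1*(-84))² = (-21 + 84)² = 63² = 3969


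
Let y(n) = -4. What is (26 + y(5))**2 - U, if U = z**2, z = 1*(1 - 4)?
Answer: 475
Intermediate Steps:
z = -3 (z = 1*(-3) = -3)
U = 9 (U = (-3)**2 = 9)
(26 + y(5))**2 - U = (26 - 4)**2 - 1*9 = 22**2 - 9 = 484 - 9 = 475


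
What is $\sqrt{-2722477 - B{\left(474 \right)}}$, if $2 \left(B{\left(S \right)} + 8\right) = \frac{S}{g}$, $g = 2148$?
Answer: $\frac{i \sqrt{348922531057}}{358} \approx 1650.0 i$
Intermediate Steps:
$B{\left(S \right)} = -8 + \frac{S}{4296}$ ($B{\left(S \right)} = -8 + \frac{S \frac{1}{2148}}{2} = -8 + \frac{\frac{1}{2148} S}{2} = -8 + \frac{S}{4296}$)
$\sqrt{-2722477 - B{\left(474 \right)}} = \sqrt{-2722477 - \left(-8 + \frac{1}{4296} \cdot 474\right)} = \sqrt{-2722477 - \left(-8 + \frac{79}{716}\right)} = \sqrt{-2722477 - - \frac{5649}{716}} = \sqrt{-2722477 + \frac{5649}{716}} = \sqrt{- \frac{1949287883}{716}} = \frac{i \sqrt{348922531057}}{358}$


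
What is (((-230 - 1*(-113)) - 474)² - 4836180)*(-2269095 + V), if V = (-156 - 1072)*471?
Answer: 12776368625217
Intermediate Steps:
V = -578388 (V = -1228*471 = -578388)
(((-230 - 1*(-113)) - 474)² - 4836180)*(-2269095 + V) = (((-230 - 1*(-113)) - 474)² - 4836180)*(-2269095 - 578388) = (((-230 + 113) - 474)² - 4836180)*(-2847483) = ((-117 - 474)² - 4836180)*(-2847483) = ((-591)² - 4836180)*(-2847483) = (349281 - 4836180)*(-2847483) = -4486899*(-2847483) = 12776368625217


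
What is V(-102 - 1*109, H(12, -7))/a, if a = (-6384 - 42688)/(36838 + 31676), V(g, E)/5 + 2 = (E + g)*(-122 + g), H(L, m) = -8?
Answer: -12490958625/24536 ≈ -5.0909e+5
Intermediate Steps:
V(g, E) = -10 + 5*(-122 + g)*(E + g) (V(g, E) = -10 + 5*((E + g)*(-122 + g)) = -10 + 5*((-122 + g)*(E + g)) = -10 + 5*(-122 + g)*(E + g))
a = -24536/34257 (a = -49072/68514 = -49072*1/68514 = -24536/34257 ≈ -0.71623)
V(-102 - 1*109, H(12, -7))/a = (-10 - 610*(-8) - 610*(-102 - 1*109) + 5*(-102 - 1*109)**2 + 5*(-8)*(-102 - 1*109))/(-24536/34257) = (-10 + 4880 - 610*(-102 - 109) + 5*(-102 - 109)**2 + 5*(-8)*(-102 - 109))*(-34257/24536) = (-10 + 4880 - 610*(-211) + 5*(-211)**2 + 5*(-8)*(-211))*(-34257/24536) = (-10 + 4880 + 128710 + 5*44521 + 8440)*(-34257/24536) = (-10 + 4880 + 128710 + 222605 + 8440)*(-34257/24536) = 364625*(-34257/24536) = -12490958625/24536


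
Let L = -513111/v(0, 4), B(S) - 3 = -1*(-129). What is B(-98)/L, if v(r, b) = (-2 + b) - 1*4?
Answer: 88/171037 ≈ 0.00051451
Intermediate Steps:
v(r, b) = -6 + b (v(r, b) = (-2 + b) - 4 = -6 + b)
B(S) = 132 (B(S) = 3 - 1*(-129) = 3 + 129 = 132)
L = 513111/2 (L = -513111/(-6 + 4) = -513111/(-2) = -513111*(-1)/2 = -30183*(-17/2) = 513111/2 ≈ 2.5656e+5)
B(-98)/L = 132/(513111/2) = 132*(2/513111) = 88/171037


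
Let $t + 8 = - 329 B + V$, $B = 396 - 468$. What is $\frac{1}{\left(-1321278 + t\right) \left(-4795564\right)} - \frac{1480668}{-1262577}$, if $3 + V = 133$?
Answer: $\frac{3070950262655322171}{2618622925444486768} \approx 1.1727$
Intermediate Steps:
$V = 130$ ($V = -3 + 133 = 130$)
$B = -72$
$t = 23810$ ($t = -8 + \left(\left(-329\right) \left(-72\right) + 130\right) = -8 + \left(23688 + 130\right) = -8 + 23818 = 23810$)
$\frac{1}{\left(-1321278 + t\right) \left(-4795564\right)} - \frac{1480668}{-1262577} = \frac{1}{\left(-1321278 + 23810\right) \left(-4795564\right)} - \frac{1480668}{-1262577} = \frac{1}{-1297468} \left(- \frac{1}{4795564}\right) - - \frac{493556}{420859} = \left(- \frac{1}{1297468}\right) \left(- \frac{1}{4795564}\right) + \frac{493556}{420859} = \frac{1}{6222090831952} + \frac{493556}{420859} = \frac{3070950262655322171}{2618622925444486768}$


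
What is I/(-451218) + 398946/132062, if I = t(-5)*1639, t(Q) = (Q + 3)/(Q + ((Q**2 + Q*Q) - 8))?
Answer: 1665215674918/551195951523 ≈ 3.0211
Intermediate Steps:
t(Q) = (3 + Q)/(-8 + Q + 2*Q**2) (t(Q) = (3 + Q)/(Q + ((Q**2 + Q**2) - 8)) = (3 + Q)/(Q + (2*Q**2 - 8)) = (3 + Q)/(Q + (-8 + 2*Q**2)) = (3 + Q)/(-8 + Q + 2*Q**2))
I = -3278/37 (I = ((3 - 5)/(-8 - 5 + 2*(-5)**2))*1639 = (-2/(-8 - 5 + 2*25))*1639 = (-2/(-8 - 5 + 50))*1639 = (-2/37)*1639 = ((1/37)*(-2))*1639 = -2/37*1639 = -3278/37 ≈ -88.595)
I/(-451218) + 398946/132062 = -3278/37/(-451218) + 398946/132062 = -3278/37*(-1/451218) + 398946*(1/132062) = 1639/8347533 + 199473/66031 = 1665215674918/551195951523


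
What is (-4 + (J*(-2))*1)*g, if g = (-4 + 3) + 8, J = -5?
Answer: 42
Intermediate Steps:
g = 7 (g = -1 + 8 = 7)
(-4 + (J*(-2))*1)*g = (-4 - 5*(-2)*1)*7 = (-4 + 10*1)*7 = (-4 + 10)*7 = 6*7 = 42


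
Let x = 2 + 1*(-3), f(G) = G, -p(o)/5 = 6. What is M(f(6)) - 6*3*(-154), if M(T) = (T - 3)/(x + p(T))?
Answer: 85929/31 ≈ 2771.9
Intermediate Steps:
p(o) = -30 (p(o) = -5*6 = -30)
x = -1 (x = 2 - 3 = -1)
M(T) = 3/31 - T/31 (M(T) = (T - 3)/(-1 - 30) = (-3 + T)/(-31) = (-3 + T)*(-1/31) = 3/31 - T/31)
M(f(6)) - 6*3*(-154) = (3/31 - 1/31*6) - 6*3*(-154) = (3/31 - 6/31) - 18*(-154) = -3/31 + 2772 = 85929/31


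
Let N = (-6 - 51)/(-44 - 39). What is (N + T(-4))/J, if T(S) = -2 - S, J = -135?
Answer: -223/11205 ≈ -0.019902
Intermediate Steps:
N = 57/83 (N = -57/(-83) = -57*(-1/83) = 57/83 ≈ 0.68675)
(N + T(-4))/J = (57/83 + (-2 - 1*(-4)))/(-135) = -(57/83 + (-2 + 4))/135 = -(57/83 + 2)/135 = -1/135*223/83 = -223/11205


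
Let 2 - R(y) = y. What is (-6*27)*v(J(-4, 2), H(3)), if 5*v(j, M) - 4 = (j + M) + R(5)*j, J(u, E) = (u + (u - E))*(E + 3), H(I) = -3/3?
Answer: -16686/5 ≈ -3337.2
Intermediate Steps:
R(y) = 2 - y
H(I) = -1 (H(I) = -3*⅓ = -1)
J(u, E) = (3 + E)*(-E + 2*u) (J(u, E) = (-E + 2*u)*(3 + E) = (3 + E)*(-E + 2*u))
v(j, M) = ⅘ - 2*j/5 + M/5 (v(j, M) = ⅘ + ((j + M) + (2 - 1*5)*j)/5 = ⅘ + ((M + j) + (2 - 5)*j)/5 = ⅘ + ((M + j) - 3*j)/5 = ⅘ + (M - 2*j)/5 = ⅘ + (-2*j/5 + M/5) = ⅘ - 2*j/5 + M/5)
(-6*27)*v(J(-4, 2), H(3)) = (-6*27)*(⅘ - 2*(-1*2² - 3*2 + 6*(-4) + 2*2*(-4))/5 + (⅕)*(-1)) = -162*(⅘ - 2*(-1*4 - 6 - 24 - 16)/5 - ⅕) = -162*(⅘ - 2*(-4 - 6 - 24 - 16)/5 - ⅕) = -162*(⅘ - ⅖*(-50) - ⅕) = -162*(⅘ + 20 - ⅕) = -162*103/5 = -16686/5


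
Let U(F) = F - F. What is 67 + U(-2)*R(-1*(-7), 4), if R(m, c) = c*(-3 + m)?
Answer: 67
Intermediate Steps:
U(F) = 0
67 + U(-2)*R(-1*(-7), 4) = 67 + 0*(4*(-3 - 1*(-7))) = 67 + 0*(4*(-3 + 7)) = 67 + 0*(4*4) = 67 + 0*16 = 67 + 0 = 67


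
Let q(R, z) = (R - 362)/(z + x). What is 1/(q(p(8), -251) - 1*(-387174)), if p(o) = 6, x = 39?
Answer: 53/20520311 ≈ 2.5828e-6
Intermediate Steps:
q(R, z) = (-362 + R)/(39 + z) (q(R, z) = (R - 362)/(z + 39) = (-362 + R)/(39 + z))
1/(q(p(8), -251) - 1*(-387174)) = 1/((-362 + 6)/(39 - 251) - 1*(-387174)) = 1/(-356/(-212) + 387174) = 1/(-1/212*(-356) + 387174) = 1/(89/53 + 387174) = 1/(20520311/53) = 53/20520311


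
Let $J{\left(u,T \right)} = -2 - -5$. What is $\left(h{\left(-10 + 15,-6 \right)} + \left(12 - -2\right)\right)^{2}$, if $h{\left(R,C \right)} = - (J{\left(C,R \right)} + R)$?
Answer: $36$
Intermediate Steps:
$J{\left(u,T \right)} = 3$ ($J{\left(u,T \right)} = -2 + 5 = 3$)
$h{\left(R,C \right)} = -3 - R$ ($h{\left(R,C \right)} = - (3 + R) = -3 - R$)
$\left(h{\left(-10 + 15,-6 \right)} + \left(12 - -2\right)\right)^{2} = \left(\left(-3 - \left(-10 + 15\right)\right) + \left(12 - -2\right)\right)^{2} = \left(\left(-3 - 5\right) + \left(12 + 2\right)\right)^{2} = \left(\left(-3 - 5\right) + 14\right)^{2} = \left(-8 + 14\right)^{2} = 6^{2} = 36$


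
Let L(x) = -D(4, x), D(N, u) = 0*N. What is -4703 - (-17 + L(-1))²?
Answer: -4992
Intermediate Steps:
D(N, u) = 0
L(x) = 0 (L(x) = -1*0 = 0)
-4703 - (-17 + L(-1))² = -4703 - (-17 + 0)² = -4703 - 1*(-17)² = -4703 - 1*289 = -4703 - 289 = -4992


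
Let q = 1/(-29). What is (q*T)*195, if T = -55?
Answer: 10725/29 ≈ 369.83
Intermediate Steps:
q = -1/29 ≈ -0.034483
(q*T)*195 = -1/29*(-55)*195 = (55/29)*195 = 10725/29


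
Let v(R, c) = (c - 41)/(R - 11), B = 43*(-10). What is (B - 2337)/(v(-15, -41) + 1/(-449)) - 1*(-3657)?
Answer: 51123193/18396 ≈ 2779.0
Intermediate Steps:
B = -430
v(R, c) = (-41 + c)/(-11 + R)
(B - 2337)/(v(-15, -41) + 1/(-449)) - 1*(-3657) = (-430 - 2337)/((-41 - 41)/(-11 - 15) + 1/(-449)) - 1*(-3657) = -2767/(-82/(-26) - 1/449) + 3657 = -2767/(-1/26*(-82) - 1/449) + 3657 = -2767/(41/13 - 1/449) + 3657 = -2767/18396/5837 + 3657 = -2767*5837/18396 + 3657 = -16150979/18396 + 3657 = 51123193/18396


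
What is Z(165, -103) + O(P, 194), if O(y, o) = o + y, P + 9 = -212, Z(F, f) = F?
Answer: 138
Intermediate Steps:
P = -221 (P = -9 - 212 = -221)
Z(165, -103) + O(P, 194) = 165 + (194 - 221) = 165 - 27 = 138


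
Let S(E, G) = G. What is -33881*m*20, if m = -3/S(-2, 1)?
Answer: 2032860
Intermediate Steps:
m = -3 (m = -3/1 = -3*1 = -3)
-33881*m*20 = -(-101643)*20 = -33881*(-60) = 2032860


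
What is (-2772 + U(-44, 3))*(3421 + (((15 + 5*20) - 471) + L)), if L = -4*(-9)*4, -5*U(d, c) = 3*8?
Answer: -44553756/5 ≈ -8.9108e+6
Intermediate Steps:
U(d, c) = -24/5 (U(d, c) = -3*8/5 = -⅕*24 = -24/5)
L = 144 (L = 36*4 = 144)
(-2772 + U(-44, 3))*(3421 + (((15 + 5*20) - 471) + L)) = (-2772 - 24/5)*(3421 + (((15 + 5*20) - 471) + 144)) = -13884*(3421 + (((15 + 100) - 471) + 144))/5 = -13884*(3421 + ((115 - 471) + 144))/5 = -13884*(3421 + (-356 + 144))/5 = -13884*(3421 - 212)/5 = -13884/5*3209 = -44553756/5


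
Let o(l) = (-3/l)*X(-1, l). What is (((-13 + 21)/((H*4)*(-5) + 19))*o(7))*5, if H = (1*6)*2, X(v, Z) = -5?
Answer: -600/1547 ≈ -0.38785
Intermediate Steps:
o(l) = 15/l (o(l) = -3/l*(-5) = 15/l)
H = 12 (H = 6*2 = 12)
(((-13 + 21)/((H*4)*(-5) + 19))*o(7))*5 = (((-13 + 21)/((12*4)*(-5) + 19))*(15/7))*5 = ((8/(48*(-5) + 19))*(15*(1/7)))*5 = ((8/(-240 + 19))*(15/7))*5 = ((8/(-221))*(15/7))*5 = ((8*(-1/221))*(15/7))*5 = -8/221*15/7*5 = -120/1547*5 = -600/1547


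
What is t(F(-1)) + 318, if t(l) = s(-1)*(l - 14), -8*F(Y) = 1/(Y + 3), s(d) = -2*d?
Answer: 2319/8 ≈ 289.88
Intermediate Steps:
F(Y) = -1/(8*(3 + Y)) (F(Y) = -1/(8*(Y + 3)) = -1/(8*(3 + Y)))
t(l) = -28 + 2*l (t(l) = (-2*(-1))*(l - 14) = 2*(-14 + l) = -28 + 2*l)
t(F(-1)) + 318 = (-28 + 2*(-1/(24 + 8*(-1)))) + 318 = (-28 + 2*(-1/(24 - 8))) + 318 = (-28 + 2*(-1/16)) + 318 = (-28 - ⅛) + 318 = -225/8 + 318 = 2319/8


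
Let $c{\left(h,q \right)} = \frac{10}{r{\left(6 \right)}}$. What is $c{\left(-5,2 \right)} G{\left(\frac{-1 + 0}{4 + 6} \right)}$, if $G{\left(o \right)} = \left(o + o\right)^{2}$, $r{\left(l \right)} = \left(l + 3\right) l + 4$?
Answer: $\frac{1}{145} \approx 0.0068966$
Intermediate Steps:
$r{\left(l \right)} = 4 + l \left(3 + l\right)$ ($r{\left(l \right)} = \left(3 + l\right) l + 4 = l \left(3 + l\right) + 4 = 4 + l \left(3 + l\right)$)
$G{\left(o \right)} = 4 o^{2}$ ($G{\left(o \right)} = \left(2 o\right)^{2} = 4 o^{2}$)
$c{\left(h,q \right)} = \frac{5}{29}$ ($c{\left(h,q \right)} = \frac{10}{4 + 6^{2} + 3 \cdot 6} = \frac{10}{4 + 36 + 18} = \frac{10}{58} = 10 \cdot \frac{1}{58} = \frac{5}{29}$)
$c{\left(-5,2 \right)} G{\left(\frac{-1 + 0}{4 + 6} \right)} = \frac{5 \cdot 4 \left(\frac{-1 + 0}{4 + 6}\right)^{2}}{29} = \frac{5 \cdot 4 \left(- \frac{1}{10}\right)^{2}}{29} = \frac{5 \cdot 4 \cdot \frac{1}{100}}{29} = \frac{5}{29} \cdot \frac{1}{25} = \frac{1}{145}$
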